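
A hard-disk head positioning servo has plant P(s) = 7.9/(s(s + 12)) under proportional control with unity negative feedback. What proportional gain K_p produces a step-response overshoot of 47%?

From %OS = 100·exp(−πζ/√(1−ζ²)) = 47%, ζ = −ln(0.47)/√(π²+ln²(0.47)) = 0.2337.
Characteristic equation s² + 12s + 7.9K_p = 0 gives ζ = 12/(2√(7.9K_p)).
Setting ζ = 0.2337: √(7.9K_p) = 12/(2·0.2337) = 25.68, so K_p = 659.3/7.9 = 83.5.

K_p = 83.5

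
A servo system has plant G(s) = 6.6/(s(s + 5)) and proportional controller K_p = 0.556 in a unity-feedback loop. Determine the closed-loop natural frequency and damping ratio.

With unity feedback the closed-loop characteristic equation is s² + 5s + 0.556·6.6 = s² + 5s + 3.67 = 0.
Matching s² + 2ζω_n s + ω_n²: ω_n = √3.67 = 1.916 rad/s and 2ζω_n = 5, so ζ = 5/(2·1.916) = 1.31.

ω_n = 1.92 rad/s, ζ = 1.31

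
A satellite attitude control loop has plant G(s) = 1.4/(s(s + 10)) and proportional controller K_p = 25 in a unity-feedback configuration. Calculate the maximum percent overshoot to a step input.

Closed-loop characteristic equation: s² + 10s + 35 = 0, so ω_n = 5.916 rad/s and ζ = 10/(2·5.916) = 0.8452.
%OS = 100·exp(−πζ/√(1−ζ²)) = 100·exp(−π·0.8452/√0.2857) = 0.696%.

0.696%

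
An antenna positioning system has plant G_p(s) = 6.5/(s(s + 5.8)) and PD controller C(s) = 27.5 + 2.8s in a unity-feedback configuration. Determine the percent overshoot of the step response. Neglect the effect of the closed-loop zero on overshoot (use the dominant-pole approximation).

Forward path: (27.5 + 2.8s)·6.5/(s(s+5.8)). The closed-loop characteristic equation is s² + (5.8 + 6.5·2.8)s + 6.5·27.5 = 0.
That is s² + 24s + 178.8 = 0, so ω_n = 13.37 rad/s and ζ = 24/(2·13.37) = 0.8975.
%OS = 100·exp(−πζ/√(1−ζ²)) = 0.167%.

0.167%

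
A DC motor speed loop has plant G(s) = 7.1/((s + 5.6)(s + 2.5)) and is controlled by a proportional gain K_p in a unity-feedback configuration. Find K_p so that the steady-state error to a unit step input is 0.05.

Steady-state error for a unit step on this type-0 loop is 1/(1 + K_p·G(0)).
G(0) = 0.5071. Require 1/(1 + K_p·0.5071) = 0.05, so 1 + 0.5071·K_p = 20.
K_p = (20 − 1)/0.5071 = 37.5.

K_p = 37.5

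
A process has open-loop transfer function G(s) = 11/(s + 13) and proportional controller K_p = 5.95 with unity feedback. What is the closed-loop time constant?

τ = 0.0127 s

Closed-loop transfer function: T(s) = K_p·G(s)/(1 + K_p·G(s)) = 65.45/(s + 13 + 65.45) = 65.45/(s + 78.45).
Time constant τ = 1/78.45 = 0.0127 s.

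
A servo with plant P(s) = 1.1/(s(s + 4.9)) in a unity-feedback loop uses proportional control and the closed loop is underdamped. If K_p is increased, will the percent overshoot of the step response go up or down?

Characteristic equation s² + 4.9s + K_p·1.1 = 0: raising K_p raises ω_n while 2ζω_n = 4.9 is fixed, so ζ falls and overshoot grows.

increase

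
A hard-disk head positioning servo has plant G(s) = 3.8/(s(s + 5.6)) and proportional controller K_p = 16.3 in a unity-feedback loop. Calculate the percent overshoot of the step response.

30.2%

From 1 + K_pG(s) = 0: s² + 5.6s + 61.94 = 0 ⇒ ω_n = 7.87, ζ = 0.3558.
%OS = 100·exp(−πζ/√(1−ζ²)) = 100·exp(−π·0.3558/√0.8734) = 30.2%.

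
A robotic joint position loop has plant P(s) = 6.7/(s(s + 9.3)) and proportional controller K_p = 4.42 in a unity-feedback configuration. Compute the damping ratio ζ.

1 + K_p·P(s) = 0 gives s² + 9.3s + 29.61 = 0.
Matching s² + 2ζω_n s + ω_n²: ω_n = √29.61 = 5.442 rad/s and 2ζω_n = 9.3, so ζ = 9.3/(2·5.442) = 0.854.

ζ = 0.854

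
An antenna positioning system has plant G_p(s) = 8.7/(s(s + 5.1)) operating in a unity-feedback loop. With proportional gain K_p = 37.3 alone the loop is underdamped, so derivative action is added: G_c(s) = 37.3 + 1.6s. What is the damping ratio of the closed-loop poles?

Forward path: (37.3 + 1.6s)·8.7/(s(s+5.1)). The closed-loop characteristic equation is s² + (5.1 + 8.7·1.6)s + 8.7·37.3 = 0.
That is s² + 19.02s + 324.5 = 0, so ω_n = 18.01 rad/s and ζ = 19.02/(2·18.01) = 0.5279.

ζ = 0.528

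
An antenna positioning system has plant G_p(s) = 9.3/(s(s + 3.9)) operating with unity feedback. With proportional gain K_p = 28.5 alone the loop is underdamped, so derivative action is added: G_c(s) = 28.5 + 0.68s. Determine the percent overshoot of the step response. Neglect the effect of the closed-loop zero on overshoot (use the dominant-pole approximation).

Forward path: (28.5 + 0.68s)·9.3/(s(s+3.9)). The closed-loop characteristic equation is s² + (3.9 + 9.3·0.68)s + 9.3·28.5 = 0.
That is s² + 10.22s + 265.1 = 0, so ω_n = 16.28 rad/s and ζ = 10.22/(2·16.28) = 0.314.
%OS = 100·exp(−πζ/√(1−ζ²)) = 35.4%.

35.4%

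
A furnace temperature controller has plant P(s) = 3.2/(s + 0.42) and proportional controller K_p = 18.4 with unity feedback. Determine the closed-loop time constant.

Closed-loop transfer function: T(s) = K_p·P(s)/(1 + K_p·P(s)) = 58.88/(s + 0.42 + 58.88) = 58.88/(s + 59.3).
Time constant τ = 1/59.3 = 0.0169 s.

τ = 0.0169 s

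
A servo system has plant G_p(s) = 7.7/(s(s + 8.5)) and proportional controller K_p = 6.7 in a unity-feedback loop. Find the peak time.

From 1 + K_pG_p(s) = 0: s² + 8.5s + 51.59 = 0 ⇒ ω_n = 7.183, ζ = 0.5917.
Damped frequency ω_d = ω_n√(1−ζ²) = 5.79 rad/s, so peak time T_p = π/ω_d = 0.543 s.

T_p = 0.543 s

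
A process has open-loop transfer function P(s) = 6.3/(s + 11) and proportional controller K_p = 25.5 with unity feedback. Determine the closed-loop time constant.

τ = 0.00583 s

Closed-loop transfer function: T(s) = K_p·P(s)/(1 + K_p·P(s)) = 160.7/(s + 11 + 160.7) = 160.7/(s + 171.7).
Time constant τ = 1/171.7 = 0.00583 s.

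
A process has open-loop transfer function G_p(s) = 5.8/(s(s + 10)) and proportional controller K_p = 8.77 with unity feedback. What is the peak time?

T_p = 0.618 s

Closed-loop characteristic equation: s² + 10s + 50.87 = 0, so ω_n = 7.132 rad/s and ζ = 10/(2·7.132) = 0.7011.
Damped frequency ω_d = ω_n√(1−ζ²) = 5.086 rad/s, so peak time T_p = π/ω_d = 0.618 s.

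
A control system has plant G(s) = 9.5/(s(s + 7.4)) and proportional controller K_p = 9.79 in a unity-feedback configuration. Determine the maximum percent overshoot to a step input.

The closed-loop denominator s² + 7.4s + 93 gives ω_n = √93 = 9.644 and ζ = 7.4/(2ω_n) = 0.3837.
%OS = 100·exp(−πζ/√(1−ζ²)) = 100·exp(−π·0.3837/√0.8528) = 27.1%.

27.1%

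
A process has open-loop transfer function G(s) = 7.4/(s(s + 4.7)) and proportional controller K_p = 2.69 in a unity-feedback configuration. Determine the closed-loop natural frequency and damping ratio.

ω_n = 4.46 rad/s, ζ = 0.527

With unity feedback the closed-loop characteristic equation is s² + 4.7s + 2.69·7.4 = s² + 4.7s + 19.91 = 0.
Matching s² + 2ζω_n s + ω_n²: ω_n = √19.91 = 4.462 rad/s and 2ζω_n = 4.7, so ζ = 4.7/(2·4.462) = 0.527.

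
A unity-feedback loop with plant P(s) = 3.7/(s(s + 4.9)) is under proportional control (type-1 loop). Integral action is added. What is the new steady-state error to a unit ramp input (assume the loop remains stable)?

0

The integrator raises the loop to type 2, so K_v → ∞ and e_ss to a ramp is zero.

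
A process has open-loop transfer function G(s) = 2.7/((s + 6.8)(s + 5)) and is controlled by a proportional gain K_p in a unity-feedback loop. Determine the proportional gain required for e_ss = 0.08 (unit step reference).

Steady-state error for a unit step on this type-0 loop is 1/(1 + K_p·G(0)).
G(0) = 0.07941. Require 1/(1 + K_p·0.07941) = 0.08, so 1 + 0.07941·K_p = 12.5.
K_p = (12.5 − 1)/0.07941 = 145.

K_p = 145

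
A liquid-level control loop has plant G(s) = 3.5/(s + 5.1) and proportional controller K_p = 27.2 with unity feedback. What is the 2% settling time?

T_s ≈ 0.0399 s

Closed-loop transfer function: T(s) = K_p·G(s)/(1 + K_p·G(s)) = 95.2/(s + 5.1 + 95.2) = 95.2/(s + 100.3).
Time constant τ = 1/100.3 = 0.00997 s, so the 2% settling time is about 4τ = 0.0399 s.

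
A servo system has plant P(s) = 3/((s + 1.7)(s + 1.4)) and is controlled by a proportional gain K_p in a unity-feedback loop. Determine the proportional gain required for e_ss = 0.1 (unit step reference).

K_p = 7.14

For a type-0 loop with proportional control, e_ss = 1/(1 + K_p·P(0)).
P(0) = 1.261. Require 1/(1 + K_p·1.261) = 0.1, so 1 + 1.261·K_p = 10.
K_p = (10 − 1)/1.261 = 7.14.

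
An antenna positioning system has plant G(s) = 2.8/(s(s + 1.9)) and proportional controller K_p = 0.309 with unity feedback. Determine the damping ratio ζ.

ζ = 1.02

The closed-loop denominator is s(s+1.9) + 0.309·2.8 = s² + 1.9s + 0.8652.
So ω_n² = 0.8652 ⇒ ω_n = 0.9302 rad/s, and ζ = 1.9/(2ω_n) = 1.02.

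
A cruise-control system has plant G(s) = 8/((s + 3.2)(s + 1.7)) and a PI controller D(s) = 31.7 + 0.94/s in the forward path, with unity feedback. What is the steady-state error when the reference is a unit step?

The open loop D(s)G(s) has a pole at the origin (type 1), so the static position error constant is infinite and e_ss = 1/(1+∞) = 0.

0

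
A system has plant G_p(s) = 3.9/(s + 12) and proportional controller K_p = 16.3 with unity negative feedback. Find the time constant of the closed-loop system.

Closed-loop transfer function: T(s) = K_p·G_p(s)/(1 + K_p·G_p(s)) = 63.57/(s + 12 + 63.57) = 63.57/(s + 75.57).
Time constant τ = 1/75.57 = 0.0132 s.

τ = 0.0132 s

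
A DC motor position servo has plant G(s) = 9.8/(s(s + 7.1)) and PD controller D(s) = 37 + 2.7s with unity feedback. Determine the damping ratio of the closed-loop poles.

ζ = 0.881

Forward path: (37 + 2.7s)·9.8/(s(s+7.1)). The closed-loop characteristic equation is s² + (7.1 + 9.8·2.7)s + 9.8·37 = 0.
That is s² + 33.56s + 362.6 = 0, so ω_n = 19.04 rad/s and ζ = 33.56/(2·19.04) = 0.8812.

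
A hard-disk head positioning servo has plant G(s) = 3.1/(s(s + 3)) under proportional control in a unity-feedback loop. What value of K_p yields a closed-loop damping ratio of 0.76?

K_p = 1.26

Closed-loop characteristic equation: s² + 3s + K_p·3.1 = 0.
So ω_n = √(3.1K_p) and 2ζω_n = 3, giving ζ = 3/(2√(3.1K_p)).
Setting ζ = 0.76: √(3.1K_p) = 3/(2·0.76) = 1.974, so K_p = 3.895/3.1 = 1.26.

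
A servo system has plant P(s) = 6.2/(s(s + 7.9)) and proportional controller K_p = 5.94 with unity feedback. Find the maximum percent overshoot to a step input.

The closed-loop denominator s² + 7.9s + 36.83 gives ω_n = √36.83 = 6.069 and ζ = 7.9/(2ω_n) = 0.6509.
%OS = 100·exp(−πζ/√(1−ζ²)) = 100·exp(−π·0.6509/√0.5763) = 6.76%.

6.76%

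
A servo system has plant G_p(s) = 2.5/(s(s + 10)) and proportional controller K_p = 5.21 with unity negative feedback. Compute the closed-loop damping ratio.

With unity feedback the closed-loop characteristic equation is s² + 10s + 5.21·2.5 = s² + 10s + 13.03 = 0.
So ω_n² = 13.03 ⇒ ω_n = 3.609 rad/s, and ζ = 10/(2ω_n) = 1.39.

ζ = 1.39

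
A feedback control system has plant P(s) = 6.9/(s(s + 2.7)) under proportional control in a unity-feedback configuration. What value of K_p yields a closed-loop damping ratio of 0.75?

K_p = 0.47

Closed-loop characteristic equation: s² + 2.7s + K_p·6.9 = 0.
So ω_n = √(6.9K_p) and 2ζω_n = 2.7, giving ζ = 2.7/(2√(6.9K_p)).
Setting ζ = 0.75: √(6.9K_p) = 2.7/(2·0.75) = 1.8, so K_p = 3.24/6.9 = 0.47.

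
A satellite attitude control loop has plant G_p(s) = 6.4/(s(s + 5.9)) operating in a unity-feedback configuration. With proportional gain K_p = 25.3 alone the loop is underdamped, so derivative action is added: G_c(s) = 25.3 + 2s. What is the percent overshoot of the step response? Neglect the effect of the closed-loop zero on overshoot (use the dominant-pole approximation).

3.33%

Forward path: (25.3 + 2s)·6.4/(s(s+5.9)). The closed-loop characteristic equation is s² + (5.9 + 6.4·2)s + 6.4·25.3 = 0.
That is s² + 18.7s + 161.9 = 0, so ω_n = 12.72 rad/s and ζ = 18.7/(2·12.72) = 0.7348.
%OS = 100·exp(−πζ/√(1−ζ²)) = 3.33%.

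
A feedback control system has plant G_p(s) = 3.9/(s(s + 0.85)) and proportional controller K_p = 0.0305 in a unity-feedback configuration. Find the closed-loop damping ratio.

ζ = 1.23

With unity feedback the closed-loop characteristic equation is s² + 0.85s + 0.0305·3.9 = s² + 0.85s + 0.119 = 0.
So ω_n² = 0.119 ⇒ ω_n = 0.3449 rad/s, and ζ = 0.85/(2ω_n) = 1.23.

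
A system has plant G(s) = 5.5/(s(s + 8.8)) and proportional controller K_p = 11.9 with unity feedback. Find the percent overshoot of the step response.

13.1%

The closed-loop denominator s² + 8.8s + 65.45 gives ω_n = √65.45 = 8.09 and ζ = 8.8/(2ω_n) = 0.5439.
%OS = 100·exp(−πζ/√(1−ζ²)) = 100·exp(−π·0.5439/√0.7042) = 13.1%.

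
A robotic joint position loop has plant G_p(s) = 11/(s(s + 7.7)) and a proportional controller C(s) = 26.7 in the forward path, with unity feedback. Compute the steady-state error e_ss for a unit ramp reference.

The loop has one pole at the origin (type 1). Velocity error constant K_v = lim_{s→0} s·C(s)G_p(s) = 26.7·11/7.7 = 38.14.
Steady-state error to a unit ramp: e_ss = 1/K_v = 0.0262.

0.0262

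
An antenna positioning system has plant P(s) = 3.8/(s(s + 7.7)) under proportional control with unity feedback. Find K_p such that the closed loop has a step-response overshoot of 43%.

K_p = 57.9

From %OS = 100·exp(−πζ/√(1−ζ²)) = 43%, ζ = −ln(0.43)/√(π²+ln²(0.43)) = 0.2594.
Characteristic equation s² + 7.7s + 3.8K_p = 0 gives ζ = 7.7/(2√(3.8K_p)).
Setting ζ = 0.2594: √(3.8K_p) = 7.7/(2·0.2594) = 14.84, so K_p = 220.2/3.8 = 57.9.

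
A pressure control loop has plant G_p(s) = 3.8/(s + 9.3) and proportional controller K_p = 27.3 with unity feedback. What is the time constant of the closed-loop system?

Closed-loop transfer function: T(s) = K_p·G_p(s)/(1 + K_p·G_p(s)) = 103.7/(s + 9.3 + 103.7) = 103.7/(s + 113).
Time constant τ = 1/113 = 0.00885 s.

τ = 0.00885 s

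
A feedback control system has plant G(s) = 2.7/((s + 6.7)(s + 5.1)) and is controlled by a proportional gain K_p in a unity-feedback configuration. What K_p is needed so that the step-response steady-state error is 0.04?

K_p = 304

For a type-0 loop with proportional control, e_ss = 1/(1 + K_p·G(0)).
G(0) = 0.07902. Require 1/(1 + K_p·0.07902) = 0.04, so 1 + 0.07902·K_p = 25.
K_p = (25 − 1)/0.07902 = 304.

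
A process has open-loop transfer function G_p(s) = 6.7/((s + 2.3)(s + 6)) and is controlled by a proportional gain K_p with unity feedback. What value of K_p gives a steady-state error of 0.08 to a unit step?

Steady-state error for a unit step on this type-0 loop is 1/(1 + K_p·G_p(0)).
G_p(0) = 0.4855. Require 1/(1 + K_p·0.4855) = 0.08, so 1 + 0.4855·K_p = 12.5.
K_p = (12.5 − 1)/0.4855 = 23.7.

K_p = 23.7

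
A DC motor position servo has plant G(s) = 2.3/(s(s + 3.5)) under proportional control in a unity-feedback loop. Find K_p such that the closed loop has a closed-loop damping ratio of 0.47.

K_p = 6.03

Closed-loop characteristic equation: s² + 3.5s + K_p·2.3 = 0.
So ω_n = √(2.3K_p) and 2ζω_n = 3.5, giving ζ = 3.5/(2√(2.3K_p)).
Setting ζ = 0.47: √(2.3K_p) = 3.5/(2·0.47) = 3.723, so K_p = 13.86/2.3 = 6.03.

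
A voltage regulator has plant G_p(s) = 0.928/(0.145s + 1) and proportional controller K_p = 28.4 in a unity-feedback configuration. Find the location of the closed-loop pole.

Closed loop: T(s) = K_p·G_p/(1+K_p·G_p) = 26.36/(0.145s + 1 + 26.36), with pole at s = −(1 + 26.36)/0.145 = −188.7.

s = -188.7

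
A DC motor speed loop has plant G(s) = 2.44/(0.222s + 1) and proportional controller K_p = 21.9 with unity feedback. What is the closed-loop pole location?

s = -245.2

Closed loop: T(s) = K_p·G/(1+K_p·G) = 53.44/(0.222s + 1 + 53.44), with pole at s = −(1 + 53.44)/0.222 = −245.2.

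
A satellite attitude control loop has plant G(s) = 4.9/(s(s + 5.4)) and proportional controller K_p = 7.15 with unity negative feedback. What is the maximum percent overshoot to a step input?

From 1 + K_pG(s) = 0: s² + 5.4s + 35.04 = 0 ⇒ ω_n = 5.919, ζ = 0.4562.
%OS = 100·exp(−πζ/√(1−ζ²)) = 100·exp(−π·0.4562/√0.7919) = 20%.

20%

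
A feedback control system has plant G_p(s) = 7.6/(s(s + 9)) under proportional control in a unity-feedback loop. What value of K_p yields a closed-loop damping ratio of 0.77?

Closed-loop characteristic equation: s² + 9s + K_p·7.6 = 0.
So ω_n = √(7.6K_p) and 2ζω_n = 9, giving ζ = 9/(2√(7.6K_p)).
Setting ζ = 0.77: √(7.6K_p) = 9/(2·0.77) = 5.844, so K_p = 34.15/7.6 = 4.49.

K_p = 4.49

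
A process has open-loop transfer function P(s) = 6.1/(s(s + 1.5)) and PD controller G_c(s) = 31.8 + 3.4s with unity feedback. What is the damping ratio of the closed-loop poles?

Forward path: (31.8 + 3.4s)·6.1/(s(s+1.5)). The closed-loop characteristic equation is s² + (1.5 + 6.1·3.4)s + 6.1·31.8 = 0.
That is s² + 22.24s + 194 = 0, so ω_n = 13.93 rad/s and ζ = 22.24/(2·13.93) = 0.7984.

ζ = 0.798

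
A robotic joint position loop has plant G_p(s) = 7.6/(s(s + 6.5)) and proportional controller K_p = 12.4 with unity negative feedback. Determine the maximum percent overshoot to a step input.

32.8%

The closed-loop denominator s² + 6.5s + 94.24 gives ω_n = √94.24 = 9.708 and ζ = 6.5/(2ω_n) = 0.3348.
%OS = 100·exp(−πζ/√(1−ζ²)) = 100·exp(−π·0.3348/√0.8879) = 32.8%.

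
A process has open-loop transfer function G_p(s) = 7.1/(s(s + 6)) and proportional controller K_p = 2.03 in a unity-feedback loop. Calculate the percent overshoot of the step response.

Closed-loop characteristic equation: s² + 6s + 14.41 = 0, so ω_n = 3.796 rad/s and ζ = 6/(2·3.796) = 0.7902.
%OS = 100·exp(−πζ/√(1−ζ²)) = 100·exp(−π·0.7902/√0.3756) = 1.74%.

1.74%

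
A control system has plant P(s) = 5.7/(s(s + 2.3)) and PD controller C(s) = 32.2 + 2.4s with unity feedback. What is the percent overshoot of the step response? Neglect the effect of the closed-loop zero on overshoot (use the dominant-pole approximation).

10.1%

Forward path: (32.2 + 2.4s)·5.7/(s(s+2.3)). The closed-loop characteristic equation is s² + (2.3 + 5.7·2.4)s + 5.7·32.2 = 0.
That is s² + 15.98s + 183.5 = 0, so ω_n = 13.55 rad/s and ζ = 15.98/(2·13.55) = 0.5898.
%OS = 100·exp(−πζ/√(1−ζ²)) = 10.1%.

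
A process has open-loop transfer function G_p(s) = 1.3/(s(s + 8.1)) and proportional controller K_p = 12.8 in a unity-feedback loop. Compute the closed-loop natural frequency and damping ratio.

ω_n = 4.08 rad/s, ζ = 0.993

With unity feedback the closed-loop characteristic equation is s² + 8.1s + 12.8·1.3 = s² + 8.1s + 16.64 = 0.
Matching s² + 2ζω_n s + ω_n²: ω_n = √16.64 = 4.079 rad/s and 2ζω_n = 8.1, so ζ = 8.1/(2·4.079) = 0.993.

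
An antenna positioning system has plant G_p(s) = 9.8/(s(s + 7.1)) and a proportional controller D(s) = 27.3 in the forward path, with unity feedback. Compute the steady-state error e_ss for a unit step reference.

The open loop D(s)G_p(s) has a pole at the origin (type 1), so the static position error constant is infinite and e_ss = 1/(1+∞) = 0.

0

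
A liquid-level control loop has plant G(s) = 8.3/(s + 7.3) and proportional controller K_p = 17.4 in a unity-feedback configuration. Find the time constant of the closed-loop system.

τ = 0.00659 s

Closed-loop transfer function: T(s) = K_p·G(s)/(1 + K_p·G(s)) = 144.4/(s + 7.3 + 144.4) = 144.4/(s + 151.7).
Time constant τ = 1/151.7 = 0.00659 s.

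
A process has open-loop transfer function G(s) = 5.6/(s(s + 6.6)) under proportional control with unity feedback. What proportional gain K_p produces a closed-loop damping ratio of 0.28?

Closed-loop characteristic equation: s² + 6.6s + K_p·5.6 = 0.
So ω_n = √(5.6K_p) and 2ζω_n = 6.6, giving ζ = 6.6/(2√(5.6K_p)).
Setting ζ = 0.28: √(5.6K_p) = 6.6/(2·0.28) = 11.79, so K_p = 138.9/5.6 = 24.8.

K_p = 24.8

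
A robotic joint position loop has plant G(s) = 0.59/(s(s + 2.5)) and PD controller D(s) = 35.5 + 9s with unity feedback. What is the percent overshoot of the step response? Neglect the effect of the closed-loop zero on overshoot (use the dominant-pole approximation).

0.586%

Forward path: (35.5 + 9s)·0.59/(s(s+2.5)). The closed-loop characteristic equation is s² + (2.5 + 0.59·9)s + 0.59·35.5 = 0.
That is s² + 7.81s + 20.95 = 0, so ω_n = 4.577 rad/s and ζ = 7.81/(2·4.577) = 0.8533.
%OS = 100·exp(−πζ/√(1−ζ²)) = 0.586%.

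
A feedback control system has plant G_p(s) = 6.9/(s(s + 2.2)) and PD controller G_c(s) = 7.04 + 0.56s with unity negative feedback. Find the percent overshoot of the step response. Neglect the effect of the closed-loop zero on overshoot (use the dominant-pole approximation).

Forward path: (7.04 + 0.56s)·6.9/(s(s+2.2)). The closed-loop characteristic equation is s² + (2.2 + 6.9·0.56)s + 6.9·7.04 = 0.
That is s² + 6.064s + 48.58 = 0, so ω_n = 6.97 rad/s and ζ = 6.064/(2·6.97) = 0.435.
%OS = 100·exp(−πζ/√(1−ζ²)) = 21.9%.

21.9%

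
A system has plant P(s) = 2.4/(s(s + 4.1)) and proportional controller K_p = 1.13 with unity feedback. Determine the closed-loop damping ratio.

ζ = 1.24

1 + K_p·P(s) = 0 gives s² + 4.1s + 2.712 = 0.
So ω_n² = 2.712 ⇒ ω_n = 1.647 rad/s, and ζ = 4.1/(2ω_n) = 1.24.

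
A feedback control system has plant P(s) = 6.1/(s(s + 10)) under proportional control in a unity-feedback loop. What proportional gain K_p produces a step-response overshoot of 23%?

From %OS = 100·exp(−πζ/√(1−ζ²)) = 23%, ζ = −ln(0.23)/√(π²+ln²(0.23)) = 0.4237.
Characteristic equation s² + 10s + 6.1K_p = 0 gives ζ = 10/(2√(6.1K_p)).
Setting ζ = 0.4237: √(6.1K_p) = 10/(2·0.4237) = 11.8, so K_p = 139.2/6.1 = 22.8.

K_p = 22.8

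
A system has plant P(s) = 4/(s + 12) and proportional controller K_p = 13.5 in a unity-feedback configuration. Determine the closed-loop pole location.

Closed-loop transfer function: T(s) = K_p·P(s)/(1 + K_p·P(s)) = 54/(s + 12 + 54) = 54/(s + 66).
The closed-loop pole is at s = −66.

s = -66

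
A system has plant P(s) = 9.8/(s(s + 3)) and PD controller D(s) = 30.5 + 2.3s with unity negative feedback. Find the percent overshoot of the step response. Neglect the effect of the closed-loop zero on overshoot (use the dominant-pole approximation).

Forward path: (30.5 + 2.3s)·9.8/(s(s+3)). The closed-loop characteristic equation is s² + (3 + 9.8·2.3)s + 9.8·30.5 = 0.
That is s² + 25.54s + 298.9 = 0, so ω_n = 17.29 rad/s and ζ = 25.54/(2·17.29) = 0.7386.
%OS = 100·exp(−πζ/√(1−ζ²)) = 3.2%.

3.2%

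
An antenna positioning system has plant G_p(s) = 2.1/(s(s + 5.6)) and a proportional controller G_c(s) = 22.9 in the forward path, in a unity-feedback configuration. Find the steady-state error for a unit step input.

0

The open loop G_c(s)G_p(s) has a pole at the origin (type 1), so the static position error constant is infinite and e_ss = 1/(1+∞) = 0.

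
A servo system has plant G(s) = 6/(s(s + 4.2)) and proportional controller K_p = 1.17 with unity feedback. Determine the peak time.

T_p = 1.94 s

Closed-loop characteristic equation: s² + 4.2s + 7.02 = 0, so ω_n = 2.65 rad/s and ζ = 4.2/(2·2.65) = 0.7926.
Damped frequency ω_d = ω_n√(1−ζ²) = 1.616 rad/s, so peak time T_p = π/ω_d = 1.94 s.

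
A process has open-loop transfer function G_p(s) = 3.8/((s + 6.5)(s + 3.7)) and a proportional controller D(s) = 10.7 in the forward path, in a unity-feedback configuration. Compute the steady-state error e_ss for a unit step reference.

The loop is type 0. Static position error constant K_pos = D(0)·G_p(0) = 10.7·0.158 = 1.691.
Steady-state error to a unit step: e_ss = 1/(1+K_pos) = 1/2.691 = 0.372.

0.372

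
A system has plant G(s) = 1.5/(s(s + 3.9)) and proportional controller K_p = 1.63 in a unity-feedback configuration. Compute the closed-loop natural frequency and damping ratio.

The closed-loop denominator is s(s+3.9) + 1.63·1.5 = s² + 3.9s + 2.445.
Matching s² + 2ζω_n s + ω_n²: ω_n = √2.445 = 1.564 rad/s and 2ζω_n = 3.9, so ζ = 3.9/(2·1.564) = 1.25.

ω_n = 1.56 rad/s, ζ = 1.25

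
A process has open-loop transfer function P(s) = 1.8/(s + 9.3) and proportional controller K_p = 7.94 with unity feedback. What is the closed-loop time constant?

Closed-loop transfer function: T(s) = K_p·P(s)/(1 + K_p·P(s)) = 14.29/(s + 9.3 + 14.29) = 14.29/(s + 23.59).
Time constant τ = 1/23.59 = 0.0424 s.

τ = 0.0424 s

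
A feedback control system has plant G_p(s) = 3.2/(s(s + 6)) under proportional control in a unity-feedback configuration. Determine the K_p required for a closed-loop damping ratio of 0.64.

Closed-loop characteristic equation: s² + 6s + K_p·3.2 = 0.
So ω_n = √(3.2K_p) and 2ζω_n = 6, giving ζ = 6/(2√(3.2K_p)).
Setting ζ = 0.64: √(3.2K_p) = 6/(2·0.64) = 4.688, so K_p = 21.97/3.2 = 6.87.

K_p = 6.87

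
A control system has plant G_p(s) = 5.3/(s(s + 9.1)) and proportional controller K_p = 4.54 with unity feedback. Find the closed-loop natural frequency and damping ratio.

1 + K_p·G_p(s) = 0 gives s² + 9.1s + 24.06 = 0.
Matching s² + 2ζω_n s + ω_n²: ω_n = √24.06 = 4.905 rad/s and 2ζω_n = 9.1, so ζ = 9.1/(2·4.905) = 0.928.

ω_n = 4.91 rad/s, ζ = 0.928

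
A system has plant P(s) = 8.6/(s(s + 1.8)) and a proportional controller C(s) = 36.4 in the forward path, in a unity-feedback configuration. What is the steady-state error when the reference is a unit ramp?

0.00575

The loop has one pole at the origin (type 1). Velocity error constant K_v = lim_{s→0} s·C(s)P(s) = 36.4·8.6/1.8 = 173.9.
Steady-state error to a unit ramp: e_ss = 1/K_v = 0.00575.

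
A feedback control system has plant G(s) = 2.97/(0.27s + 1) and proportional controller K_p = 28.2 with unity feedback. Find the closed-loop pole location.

Closed loop: T(s) = K_p·G/(1+K_p·G) = 83.75/(0.27s + 1 + 83.75), with pole at s = −(1 + 83.75)/0.27 = −313.9.

s = -313.9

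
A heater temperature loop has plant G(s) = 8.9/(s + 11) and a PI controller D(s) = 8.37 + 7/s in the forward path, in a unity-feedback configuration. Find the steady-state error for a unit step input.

0

The open loop D(s)G(s) has a pole at the origin (type 1), so the static position error constant is infinite and e_ss = 1/(1+∞) = 0.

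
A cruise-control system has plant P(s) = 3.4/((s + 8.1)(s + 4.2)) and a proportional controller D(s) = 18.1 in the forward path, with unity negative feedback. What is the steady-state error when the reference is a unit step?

0.356

The loop is type 0. Static position error constant K_pos = D(0)·P(0) = 18.1·0.09994 = 1.809.
Steady-state error to a unit step: e_ss = 1/(1+K_pos) = 1/2.809 = 0.356.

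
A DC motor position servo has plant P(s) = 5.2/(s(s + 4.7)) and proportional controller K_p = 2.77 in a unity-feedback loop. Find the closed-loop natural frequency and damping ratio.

ω_n = 3.8 rad/s, ζ = 0.619

With unity feedback the closed-loop characteristic equation is s² + 4.7s + 2.77·5.2 = s² + 4.7s + 14.4 = 0.
Matching s² + 2ζω_n s + ω_n²: ω_n = √14.4 = 3.795 rad/s and 2ζω_n = 4.7, so ζ = 4.7/(2·3.795) = 0.619.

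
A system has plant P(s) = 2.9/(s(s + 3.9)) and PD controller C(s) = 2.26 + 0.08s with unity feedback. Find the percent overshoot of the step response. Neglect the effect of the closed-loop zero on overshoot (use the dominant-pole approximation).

Forward path: (2.26 + 0.08s)·2.9/(s(s+3.9)). The closed-loop characteristic equation is s² + (3.9 + 2.9·0.08)s + 2.9·2.26 = 0.
That is s² + 4.132s + 6.554 = 0, so ω_n = 2.56 rad/s and ζ = 4.132/(2·2.56) = 0.807.
%OS = 100·exp(−πζ/√(1−ζ²)) = 1.37%.

1.37%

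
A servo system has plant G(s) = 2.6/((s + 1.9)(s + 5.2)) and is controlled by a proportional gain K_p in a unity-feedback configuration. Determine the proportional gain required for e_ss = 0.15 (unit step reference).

K_p = 21.5

For a type-0 loop with proportional control, e_ss = 1/(1 + K_p·G(0)).
G(0) = 0.2632. Require 1/(1 + K_p·0.2632) = 0.15, so 1 + 0.2632·K_p = 6.667.
K_p = (6.667 − 1)/0.2632 = 21.5.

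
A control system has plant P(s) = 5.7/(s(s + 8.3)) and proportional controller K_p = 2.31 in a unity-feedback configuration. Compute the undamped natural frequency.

ω_n = 3.63 rad/s

The closed-loop denominator is s(s+8.3) + 2.31·5.7 = s² + 8.3s + 13.17.
So ω_n² = 13.17 ⇒ ω_n = 3.629 rad/s, and ζ = 8.3/(2ω_n) = 1.14.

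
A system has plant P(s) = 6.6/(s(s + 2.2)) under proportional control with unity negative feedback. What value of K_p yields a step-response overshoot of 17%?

From %OS = 100·exp(−πζ/√(1−ζ²)) = 17%, ζ = −ln(0.17)/√(π²+ln²(0.17)) = 0.4913.
Characteristic equation s² + 2.2s + 6.6K_p = 0 gives ζ = 2.2/(2√(6.6K_p)).
Setting ζ = 0.4913: √(6.6K_p) = 2.2/(2·0.4913) = 2.239, so K_p = 5.013/6.6 = 0.76.

K_p = 0.76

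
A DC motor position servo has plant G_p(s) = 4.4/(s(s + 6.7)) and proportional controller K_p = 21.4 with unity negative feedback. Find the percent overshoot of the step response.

From 1 + K_pG_p(s) = 0: s² + 6.7s + 94.16 = 0 ⇒ ω_n = 9.704, ζ = 0.3452.
%OS = 100·exp(−πζ/√(1−ζ²)) = 100·exp(−π·0.3452/√0.8808) = 31.5%.

31.5%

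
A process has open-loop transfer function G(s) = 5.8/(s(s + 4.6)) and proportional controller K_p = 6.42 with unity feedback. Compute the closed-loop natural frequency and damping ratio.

ω_n = 6.1 rad/s, ζ = 0.377

The closed-loop denominator is s(s+4.6) + 6.42·5.8 = s² + 4.6s + 37.24.
So ω_n² = 37.24 ⇒ ω_n = 6.102 rad/s, and ζ = 4.6/(2ω_n) = 0.377.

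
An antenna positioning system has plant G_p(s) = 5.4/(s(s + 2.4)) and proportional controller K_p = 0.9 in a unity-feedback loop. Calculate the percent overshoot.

The closed-loop denominator s² + 2.4s + 4.86 gives ω_n = √4.86 = 2.205 and ζ = 2.4/(2ω_n) = 0.5443.
%OS = 100·exp(−πζ/√(1−ζ²)) = 100·exp(−π·0.5443/√0.7037) = 13%.

13%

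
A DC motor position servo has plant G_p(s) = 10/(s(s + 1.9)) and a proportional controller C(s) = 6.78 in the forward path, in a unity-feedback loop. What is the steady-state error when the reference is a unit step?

0

The open loop C(s)G_p(s) has a pole at the origin (type 1), so the static position error constant is infinite and e_ss = 1/(1+∞) = 0.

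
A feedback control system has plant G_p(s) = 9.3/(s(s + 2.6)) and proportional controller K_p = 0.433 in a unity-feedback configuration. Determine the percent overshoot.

The closed-loop denominator s² + 2.6s + 4.027 gives ω_n = √4.027 = 2.007 and ζ = 2.6/(2ω_n) = 0.6478.
%OS = 100·exp(−πζ/√(1−ζ²)) = 100·exp(−π·0.6478/√0.5803) = 6.91%.

6.91%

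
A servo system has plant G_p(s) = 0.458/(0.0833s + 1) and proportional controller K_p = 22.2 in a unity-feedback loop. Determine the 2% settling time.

T_s ≈ 0.0298 s

Closed loop: T(s) = K_p·G_p/(1+K_p·G_p) = 10.17/(0.0833s + 1 + 10.17), with pole at s = −(1 + 10.17)/0.0833 = −134.1.
τ = 1/134.1 = 0.007459 s, so 2% settling time ≈ 4τ = 0.0298 s.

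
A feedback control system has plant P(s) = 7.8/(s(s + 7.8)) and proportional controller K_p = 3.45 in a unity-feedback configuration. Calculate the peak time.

T_p = 0.918 s

The closed-loop denominator s² + 7.8s + 26.91 gives ω_n = √26.91 = 5.187 and ζ = 7.8/(2ω_n) = 0.7518.
Damped frequency ω_d = ω_n√(1−ζ²) = 3.421 rad/s, so peak time T_p = π/ω_d = 0.918 s.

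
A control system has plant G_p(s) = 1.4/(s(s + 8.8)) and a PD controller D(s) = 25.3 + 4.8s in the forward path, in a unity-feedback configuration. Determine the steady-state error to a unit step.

The open loop D(s)G_p(s) has a pole at the origin (type 1), so the static position error constant is infinite and e_ss = 1/(1+∞) = 0.

0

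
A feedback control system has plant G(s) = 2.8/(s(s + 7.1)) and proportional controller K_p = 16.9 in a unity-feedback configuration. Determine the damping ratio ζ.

ζ = 0.516

1 + K_p·G(s) = 0 gives s² + 7.1s + 47.32 = 0.
So ω_n² = 47.32 ⇒ ω_n = 6.879 rad/s, and ζ = 7.1/(2ω_n) = 0.516.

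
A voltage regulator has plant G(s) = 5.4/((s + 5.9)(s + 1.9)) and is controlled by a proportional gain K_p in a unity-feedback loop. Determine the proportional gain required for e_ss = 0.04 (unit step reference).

K_p = 49.8

The loop is type 0, so e_ss(step) = 1/(1 + K_pos) with K_pos = K_p·G(0).
G(0) = 0.4817. Require 1/(1 + K_p·0.4817) = 0.04, so 1 + 0.4817·K_p = 25.
K_p = (25 − 1)/0.4817 = 49.8.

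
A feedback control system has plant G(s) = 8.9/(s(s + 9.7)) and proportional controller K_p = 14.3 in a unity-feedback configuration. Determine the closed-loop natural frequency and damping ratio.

ω_n = 11.3 rad/s, ζ = 0.43

With unity feedback the closed-loop characteristic equation is s² + 9.7s + 14.3·8.9 = s² + 9.7s + 127.3 = 0.
Matching s² + 2ζω_n s + ω_n²: ω_n = √127.3 = 11.28 rad/s and 2ζω_n = 9.7, so ζ = 9.7/(2·11.28) = 0.43.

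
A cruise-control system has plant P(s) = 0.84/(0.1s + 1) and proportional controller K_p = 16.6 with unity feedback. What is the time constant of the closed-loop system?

τ = 0.00669 s

Closed loop: T(s) = K_p·P/(1+K_p·P) = 13.94/(0.1s + 1 + 13.94), with pole at s = −(1 + 13.94)/0.1 = −149.4.
Closed-loop time constant τ = 1/149.4 = 0.00669 s.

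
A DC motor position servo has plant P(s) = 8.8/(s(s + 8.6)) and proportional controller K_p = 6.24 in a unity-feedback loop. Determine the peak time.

T_p = 0.521 s

The closed-loop denominator s² + 8.6s + 54.91 gives ω_n = √54.91 = 7.41 and ζ = 8.6/(2ω_n) = 0.5803.
Damped frequency ω_d = ω_n√(1−ζ²) = 6.035 rad/s, so peak time T_p = π/ω_d = 0.521 s.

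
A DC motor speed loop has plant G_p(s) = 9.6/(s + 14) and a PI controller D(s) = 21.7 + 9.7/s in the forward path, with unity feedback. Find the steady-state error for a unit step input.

The open loop D(s)G_p(s) has a pole at the origin (type 1), so the static position error constant is infinite and e_ss = 1/(1+∞) = 0.

0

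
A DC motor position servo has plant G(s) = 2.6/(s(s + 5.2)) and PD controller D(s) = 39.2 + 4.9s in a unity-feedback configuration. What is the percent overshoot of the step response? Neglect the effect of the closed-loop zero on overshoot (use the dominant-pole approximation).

0.228%

Forward path: (39.2 + 4.9s)·2.6/(s(s+5.2)). The closed-loop characteristic equation is s² + (5.2 + 2.6·4.9)s + 2.6·39.2 = 0.
That is s² + 17.94s + 101.9 = 0, so ω_n = 10.1 rad/s and ζ = 17.94/(2·10.1) = 0.8885.
%OS = 100·exp(−πζ/√(1−ζ²)) = 0.228%.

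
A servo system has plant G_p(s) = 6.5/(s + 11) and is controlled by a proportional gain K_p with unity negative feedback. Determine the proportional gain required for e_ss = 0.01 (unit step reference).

K_p = 168

For a type-0 loop with proportional control, e_ss = 1/(1 + K_p·G_p(0)).
G_p(0) = 0.5909. Require 1/(1 + K_p·0.5909) = 0.01, so 1 + 0.5909·K_p = 100.
K_p = (100 − 1)/0.5909 = 168.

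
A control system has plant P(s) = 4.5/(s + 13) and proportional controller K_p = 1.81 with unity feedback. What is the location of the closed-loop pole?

s = -21.14

Closed-loop transfer function: T(s) = K_p·P(s)/(1 + K_p·P(s)) = 8.145/(s + 13 + 8.145) = 8.145/(s + 21.14).
The closed-loop pole is at s = −21.14.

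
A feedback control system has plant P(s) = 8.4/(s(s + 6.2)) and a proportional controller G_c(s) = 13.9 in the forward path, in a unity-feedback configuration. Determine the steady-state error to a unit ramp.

0.0531

The loop has one pole at the origin (type 1). Velocity error constant K_v = lim_{s→0} s·G_c(s)P(s) = 13.9·8.4/6.2 = 18.83.
Steady-state error to a unit ramp: e_ss = 1/K_v = 0.0531.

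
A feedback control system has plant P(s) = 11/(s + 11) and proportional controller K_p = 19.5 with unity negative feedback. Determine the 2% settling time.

T_s ≈ 0.0177 s

Closed-loop transfer function: T(s) = K_p·P(s)/(1 + K_p·P(s)) = 214.5/(s + 11 + 214.5) = 214.5/(s + 225.5).
Time constant τ = 1/225.5 = 0.004435 s, so the 2% settling time is about 4τ = 0.0177 s.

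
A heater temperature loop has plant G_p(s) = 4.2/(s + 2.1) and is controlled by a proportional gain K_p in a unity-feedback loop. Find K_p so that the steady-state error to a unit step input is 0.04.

The loop is type 0, so e_ss(step) = 1/(1 + K_pos) with K_pos = K_p·G_p(0).
G_p(0) = 2. Require 1/(1 + K_p·2) = 0.04, so 1 + 2·K_p = 25.
K_p = (25 − 1)/2 = 12.

K_p = 12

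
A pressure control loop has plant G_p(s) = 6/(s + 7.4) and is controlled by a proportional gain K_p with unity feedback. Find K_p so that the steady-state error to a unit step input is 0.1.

Steady-state error for a unit step on this type-0 loop is 1/(1 + K_p·G_p(0)).
G_p(0) = 0.8108. Require 1/(1 + K_p·0.8108) = 0.1, so 1 + 0.8108·K_p = 10.
K_p = (10 − 1)/0.8108 = 11.1.

K_p = 11.1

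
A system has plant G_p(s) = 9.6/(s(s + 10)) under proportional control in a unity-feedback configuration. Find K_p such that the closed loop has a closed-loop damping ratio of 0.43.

K_p = 14.1

Closed-loop characteristic equation: s² + 10s + K_p·9.6 = 0.
So ω_n = √(9.6K_p) and 2ζω_n = 10, giving ζ = 10/(2√(9.6K_p)).
Setting ζ = 0.43: √(9.6K_p) = 10/(2·0.43) = 11.63, so K_p = 135.2/9.6 = 14.1.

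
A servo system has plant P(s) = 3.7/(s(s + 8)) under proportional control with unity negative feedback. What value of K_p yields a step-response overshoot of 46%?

From %OS = 100·exp(−πζ/√(1−ζ²)) = 46%, ζ = −ln(0.46)/√(π²+ln²(0.46)) = 0.24.
Characteristic equation s² + 8s + 3.7K_p = 0 gives ζ = 8/(2√(3.7K_p)).
Setting ζ = 0.24: √(3.7K_p) = 8/(2·0.24) = 16.67, so K_p = 277.9/3.7 = 75.1.

K_p = 75.1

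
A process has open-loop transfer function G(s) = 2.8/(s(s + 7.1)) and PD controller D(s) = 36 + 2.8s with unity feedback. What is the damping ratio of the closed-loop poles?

Forward path: (36 + 2.8s)·2.8/(s(s+7.1)). The closed-loop characteristic equation is s² + (7.1 + 2.8·2.8)s + 2.8·36 = 0.
That is s² + 14.94s + 100.8 = 0, so ω_n = 10.04 rad/s and ζ = 14.94/(2·10.04) = 0.744.

ζ = 0.744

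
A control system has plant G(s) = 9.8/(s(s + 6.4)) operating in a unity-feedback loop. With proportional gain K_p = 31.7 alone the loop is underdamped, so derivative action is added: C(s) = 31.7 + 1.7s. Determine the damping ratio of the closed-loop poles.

Forward path: (31.7 + 1.7s)·9.8/(s(s+6.4)). The closed-loop characteristic equation is s² + (6.4 + 9.8·1.7)s + 9.8·31.7 = 0.
That is s² + 23.06s + 310.7 = 0, so ω_n = 17.63 rad/s and ζ = 23.06/(2·17.63) = 0.6542.

ζ = 0.654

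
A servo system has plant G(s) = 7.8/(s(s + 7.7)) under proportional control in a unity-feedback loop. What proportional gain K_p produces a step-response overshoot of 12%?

K_p = 6.07

From %OS = 100·exp(−πζ/√(1−ζ²)) = 12%, ζ = −ln(0.12)/√(π²+ln²(0.12)) = 0.5594.
Characteristic equation s² + 7.7s + 7.8K_p = 0 gives ζ = 7.7/(2√(7.8K_p)).
Setting ζ = 0.5594: √(7.8K_p) = 7.7/(2·0.5594) = 6.882, so K_p = 47.36/7.8 = 6.07.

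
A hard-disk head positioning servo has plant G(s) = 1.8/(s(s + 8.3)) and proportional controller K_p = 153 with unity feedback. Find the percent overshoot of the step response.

44.4%

The closed-loop denominator s² + 8.3s + 275.4 gives ω_n = √275.4 = 16.6 and ζ = 8.3/(2ω_n) = 0.2501.
%OS = 100·exp(−πζ/√(1−ζ²)) = 100·exp(−π·0.2501/√0.9375) = 44.4%.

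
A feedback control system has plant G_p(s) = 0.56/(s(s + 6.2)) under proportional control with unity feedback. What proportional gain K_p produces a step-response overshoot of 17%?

From %OS = 100·exp(−πζ/√(1−ζ²)) = 17%, ζ = −ln(0.17)/√(π²+ln²(0.17)) = 0.4913.
Characteristic equation s² + 6.2s + 0.56K_p = 0 gives ζ = 6.2/(2√(0.56K_p)).
Setting ζ = 0.4913: √(0.56K_p) = 6.2/(2·0.4913) = 6.31, so K_p = 39.82/0.56 = 71.1.

K_p = 71.1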